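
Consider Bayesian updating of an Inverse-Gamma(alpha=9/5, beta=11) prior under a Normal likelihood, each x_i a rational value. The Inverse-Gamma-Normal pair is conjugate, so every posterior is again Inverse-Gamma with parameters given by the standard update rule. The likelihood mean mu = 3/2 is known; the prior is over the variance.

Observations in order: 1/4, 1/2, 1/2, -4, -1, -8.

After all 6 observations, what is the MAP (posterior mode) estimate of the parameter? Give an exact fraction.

obs 1: x=1/4 → posterior Inverse-Gamma(23/10, 377/32)
obs 2: x=1/2 → posterior Inverse-Gamma(14/5, 393/32)
obs 3: x=1/2 → posterior Inverse-Gamma(33/10, 409/32)
obs 4: x=-4 → posterior Inverse-Gamma(19/5, 893/32)
obs 5: x=-1 → posterior Inverse-Gamma(43/10, 993/32)
obs 6: x=-8 → posterior Inverse-Gamma(24/5, 2437/32)

12185/928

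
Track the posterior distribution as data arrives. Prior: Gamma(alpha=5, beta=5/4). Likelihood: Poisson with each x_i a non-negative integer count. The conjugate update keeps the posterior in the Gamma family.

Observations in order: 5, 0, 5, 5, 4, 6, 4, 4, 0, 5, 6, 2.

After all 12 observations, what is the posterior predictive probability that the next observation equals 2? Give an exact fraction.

61321335074062164542855690035664157660045774484181150606030717543740323299362897538797969184/383924737428860420434034952957157932576469880623208286199490880435614667145985851326159332019

obs 1: x=5 → posterior Gamma(10, 9/4)
obs 2: x=0 → posterior Gamma(10, 13/4)
obs 3: x=5 → posterior Gamma(15, 17/4)
obs 4: x=5 → posterior Gamma(20, 21/4)
obs 5: x=4 → posterior Gamma(24, 25/4)
obs 6: x=6 → posterior Gamma(30, 29/4)
obs 7: x=4 → posterior Gamma(34, 33/4)
obs 8: x=4 → posterior Gamma(38, 37/4)
obs 9: x=0 → posterior Gamma(38, 41/4)
obs 10: x=5 → posterior Gamma(43, 45/4)
obs 11: x=6 → posterior Gamma(49, 49/4)
obs 12: x=2 → posterior Gamma(51, 53/4)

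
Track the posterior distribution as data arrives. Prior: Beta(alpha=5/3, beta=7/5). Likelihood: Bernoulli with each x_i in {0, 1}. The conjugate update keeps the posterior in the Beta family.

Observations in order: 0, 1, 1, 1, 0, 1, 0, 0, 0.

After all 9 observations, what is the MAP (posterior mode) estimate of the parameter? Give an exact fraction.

obs 1: x=0 → posterior Beta(5/3, 12/5)
obs 2: x=1 → posterior Beta(8/3, 12/5)
obs 3: x=1 → posterior Beta(11/3, 12/5)
obs 4: x=1 → posterior Beta(14/3, 12/5)
obs 5: x=0 → posterior Beta(14/3, 17/5)
obs 6: x=1 → posterior Beta(17/3, 17/5)
obs 7: x=0 → posterior Beta(17/3, 22/5)
obs 8: x=0 → posterior Beta(17/3, 27/5)
obs 9: x=0 → posterior Beta(17/3, 32/5)

70/151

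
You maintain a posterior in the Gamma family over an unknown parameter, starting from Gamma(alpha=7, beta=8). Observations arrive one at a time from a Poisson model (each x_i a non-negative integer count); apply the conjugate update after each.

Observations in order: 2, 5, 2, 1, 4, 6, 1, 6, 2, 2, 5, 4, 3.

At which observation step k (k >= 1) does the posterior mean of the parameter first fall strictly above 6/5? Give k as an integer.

obs 1: x=2 → posterior Gamma(9, 9)
obs 2: x=5 → posterior Gamma(14, 10)
obs 3: x=2 → posterior Gamma(16, 11)
obs 4: x=1 → posterior Gamma(17, 12)
obs 5: x=4 → posterior Gamma(21, 13)
obs 6: x=6 → posterior Gamma(27, 14)
obs 7: x=1 → posterior Gamma(28, 15)
obs 8: x=6 → posterior Gamma(34, 16)
obs 9: x=2 → posterior Gamma(36, 17)
obs 10: x=2 → posterior Gamma(38, 18)
obs 11: x=5 → posterior Gamma(43, 19)
obs 12: x=4 → posterior Gamma(47, 20)
obs 13: x=3 → posterior Gamma(50, 21)

k = 2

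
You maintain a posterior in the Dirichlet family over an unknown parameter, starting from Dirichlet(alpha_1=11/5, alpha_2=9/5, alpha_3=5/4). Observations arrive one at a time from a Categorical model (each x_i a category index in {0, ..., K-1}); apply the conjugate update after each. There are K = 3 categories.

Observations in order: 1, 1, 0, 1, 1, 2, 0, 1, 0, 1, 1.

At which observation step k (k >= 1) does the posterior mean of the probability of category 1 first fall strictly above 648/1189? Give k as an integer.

obs 1: x=1 → posterior Dirichlet(11/5, 14/5, 5/4)
obs 2: x=1 → posterior Dirichlet(11/5, 19/5, 5/4)
obs 3: x=0 → posterior Dirichlet(16/5, 19/5, 5/4)
obs 4: x=1 → posterior Dirichlet(16/5, 24/5, 5/4)
obs 5: x=1 → posterior Dirichlet(16/5, 29/5, 5/4)
obs 6: x=2 → posterior Dirichlet(16/5, 29/5, 9/4)
obs 7: x=0 → posterior Dirichlet(21/5, 29/5, 9/4)
obs 8: x=1 → posterior Dirichlet(21/5, 34/5, 9/4)
obs 9: x=0 → posterior Dirichlet(26/5, 34/5, 9/4)
obs 10: x=1 → posterior Dirichlet(26/5, 39/5, 9/4)
obs 11: x=1 → posterior Dirichlet(26/5, 44/5, 9/4)

k = 5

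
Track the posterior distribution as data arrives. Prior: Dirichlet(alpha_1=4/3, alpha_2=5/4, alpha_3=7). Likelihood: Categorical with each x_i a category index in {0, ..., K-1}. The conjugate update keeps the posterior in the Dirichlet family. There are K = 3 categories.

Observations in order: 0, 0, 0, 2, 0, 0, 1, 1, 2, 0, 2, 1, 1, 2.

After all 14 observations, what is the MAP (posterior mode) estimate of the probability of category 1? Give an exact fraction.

51/247

obs 1: x=0 → posterior Dirichlet(7/3, 5/4, 7)
obs 2: x=0 → posterior Dirichlet(10/3, 5/4, 7)
obs 3: x=0 → posterior Dirichlet(13/3, 5/4, 7)
obs 4: x=2 → posterior Dirichlet(13/3, 5/4, 8)
obs 5: x=0 → posterior Dirichlet(16/3, 5/4, 8)
obs 6: x=0 → posterior Dirichlet(19/3, 5/4, 8)
obs 7: x=1 → posterior Dirichlet(19/3, 9/4, 8)
obs 8: x=1 → posterior Dirichlet(19/3, 13/4, 8)
obs 9: x=2 → posterior Dirichlet(19/3, 13/4, 9)
obs 10: x=0 → posterior Dirichlet(22/3, 13/4, 9)
obs 11: x=2 → posterior Dirichlet(22/3, 13/4, 10)
obs 12: x=1 → posterior Dirichlet(22/3, 17/4, 10)
obs 13: x=1 → posterior Dirichlet(22/3, 21/4, 10)
obs 14: x=2 → posterior Dirichlet(22/3, 21/4, 11)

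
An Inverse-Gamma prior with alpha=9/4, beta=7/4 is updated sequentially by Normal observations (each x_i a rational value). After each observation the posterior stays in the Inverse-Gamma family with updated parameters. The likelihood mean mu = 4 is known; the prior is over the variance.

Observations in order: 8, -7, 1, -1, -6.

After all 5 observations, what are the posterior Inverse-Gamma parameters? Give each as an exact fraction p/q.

alpha=19/4, beta=549/4

obs 1: x=8 → posterior Inverse-Gamma(11/4, 39/4)
obs 2: x=-7 → posterior Inverse-Gamma(13/4, 281/4)
obs 3: x=1 → posterior Inverse-Gamma(15/4, 299/4)
obs 4: x=-1 → posterior Inverse-Gamma(17/4, 349/4)
obs 5: x=-6 → posterior Inverse-Gamma(19/4, 549/4)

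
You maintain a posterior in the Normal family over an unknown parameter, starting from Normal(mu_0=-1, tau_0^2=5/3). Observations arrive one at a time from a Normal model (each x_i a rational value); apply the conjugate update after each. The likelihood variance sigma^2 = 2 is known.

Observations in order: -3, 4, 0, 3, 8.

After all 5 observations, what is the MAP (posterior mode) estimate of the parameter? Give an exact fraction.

obs 1: x=-3 → posterior Normal(-21/11, 10/11)
obs 2: x=4 → posterior Normal(-1/16, 5/8)
obs 3: x=0 → posterior Normal(-1/21, 10/21)
obs 4: x=3 → posterior Normal(7/13, 5/13)
obs 5: x=8 → posterior Normal(54/31, 10/31)

54/31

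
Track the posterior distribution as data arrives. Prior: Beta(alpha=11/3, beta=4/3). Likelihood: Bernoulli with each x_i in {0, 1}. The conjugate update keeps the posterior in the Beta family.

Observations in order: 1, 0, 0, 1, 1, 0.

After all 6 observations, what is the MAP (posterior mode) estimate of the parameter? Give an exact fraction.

obs 1: x=1 → posterior Beta(14/3, 4/3)
obs 2: x=0 → posterior Beta(14/3, 7/3)
obs 3: x=0 → posterior Beta(14/3, 10/3)
obs 4: x=1 → posterior Beta(17/3, 10/3)
obs 5: x=1 → posterior Beta(20/3, 10/3)
obs 6: x=0 → posterior Beta(20/3, 13/3)

17/27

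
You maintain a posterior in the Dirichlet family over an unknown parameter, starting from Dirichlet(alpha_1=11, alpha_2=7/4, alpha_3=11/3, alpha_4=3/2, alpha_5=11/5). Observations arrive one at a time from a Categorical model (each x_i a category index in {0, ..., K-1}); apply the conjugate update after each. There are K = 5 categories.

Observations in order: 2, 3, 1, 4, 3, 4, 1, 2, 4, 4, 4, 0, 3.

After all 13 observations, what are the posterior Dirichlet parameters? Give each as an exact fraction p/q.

alpha_1=12, alpha_2=15/4, alpha_3=17/3, alpha_4=9/2, alpha_5=36/5

obs 1: x=2 → posterior Dirichlet(11, 7/4, 14/3, 3/2, 11/5)
obs 2: x=3 → posterior Dirichlet(11, 7/4, 14/3, 5/2, 11/5)
obs 3: x=1 → posterior Dirichlet(11, 11/4, 14/3, 5/2, 11/5)
obs 4: x=4 → posterior Dirichlet(11, 11/4, 14/3, 5/2, 16/5)
obs 5: x=3 → posterior Dirichlet(11, 11/4, 14/3, 7/2, 16/5)
obs 6: x=4 → posterior Dirichlet(11, 11/4, 14/3, 7/2, 21/5)
obs 7: x=1 → posterior Dirichlet(11, 15/4, 14/3, 7/2, 21/5)
obs 8: x=2 → posterior Dirichlet(11, 15/4, 17/3, 7/2, 21/5)
obs 9: x=4 → posterior Dirichlet(11, 15/4, 17/3, 7/2, 26/5)
obs 10: x=4 → posterior Dirichlet(11, 15/4, 17/3, 7/2, 31/5)
obs 11: x=4 → posterior Dirichlet(11, 15/4, 17/3, 7/2, 36/5)
obs 12: x=0 → posterior Dirichlet(12, 15/4, 17/3, 7/2, 36/5)
obs 13: x=3 → posterior Dirichlet(12, 15/4, 17/3, 9/2, 36/5)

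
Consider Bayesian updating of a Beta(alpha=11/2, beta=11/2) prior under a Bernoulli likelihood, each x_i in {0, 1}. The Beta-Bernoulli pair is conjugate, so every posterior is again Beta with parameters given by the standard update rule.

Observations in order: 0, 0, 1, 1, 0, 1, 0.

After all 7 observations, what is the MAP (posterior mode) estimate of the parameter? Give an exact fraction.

obs 1: x=0 → posterior Beta(11/2, 13/2)
obs 2: x=0 → posterior Beta(11/2, 15/2)
obs 3: x=1 → posterior Beta(13/2, 15/2)
obs 4: x=1 → posterior Beta(15/2, 15/2)
obs 5: x=0 → posterior Beta(15/2, 17/2)
obs 6: x=1 → posterior Beta(17/2, 17/2)
obs 7: x=0 → posterior Beta(17/2, 19/2)

15/32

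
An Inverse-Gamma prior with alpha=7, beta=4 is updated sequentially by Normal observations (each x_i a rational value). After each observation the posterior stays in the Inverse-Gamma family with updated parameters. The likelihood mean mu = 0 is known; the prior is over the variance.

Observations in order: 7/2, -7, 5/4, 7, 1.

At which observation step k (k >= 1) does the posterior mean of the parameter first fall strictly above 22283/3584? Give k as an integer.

obs 1: x=7/2 → posterior Inverse-Gamma(15/2, 81/8)
obs 2: x=-7 → posterior Inverse-Gamma(8, 277/8)
obs 3: x=5/4 → posterior Inverse-Gamma(17/2, 1133/32)
obs 4: x=7 → posterior Inverse-Gamma(9, 1917/32)
obs 5: x=1 → posterior Inverse-Gamma(19/2, 1933/32)

k = 4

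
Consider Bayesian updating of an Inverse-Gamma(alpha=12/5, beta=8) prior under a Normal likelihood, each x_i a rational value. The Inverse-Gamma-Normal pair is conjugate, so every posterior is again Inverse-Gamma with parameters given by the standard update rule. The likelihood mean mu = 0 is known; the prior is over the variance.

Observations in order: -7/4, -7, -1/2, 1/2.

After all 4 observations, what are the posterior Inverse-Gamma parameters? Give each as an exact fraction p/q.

alpha=22/5, beta=1097/32

obs 1: x=-7/4 → posterior Inverse-Gamma(29/10, 305/32)
obs 2: x=-7 → posterior Inverse-Gamma(17/5, 1089/32)
obs 3: x=-1/2 → posterior Inverse-Gamma(39/10, 1093/32)
obs 4: x=1/2 → posterior Inverse-Gamma(22/5, 1097/32)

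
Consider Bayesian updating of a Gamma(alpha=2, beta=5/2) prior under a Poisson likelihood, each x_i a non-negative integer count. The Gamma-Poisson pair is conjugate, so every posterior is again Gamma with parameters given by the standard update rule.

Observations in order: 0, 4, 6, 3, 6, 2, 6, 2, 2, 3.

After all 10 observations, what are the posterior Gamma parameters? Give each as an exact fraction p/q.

obs 1: x=0 → posterior Gamma(2, 7/2)
obs 2: x=4 → posterior Gamma(6, 9/2)
obs 3: x=6 → posterior Gamma(12, 11/2)
obs 4: x=3 → posterior Gamma(15, 13/2)
obs 5: x=6 → posterior Gamma(21, 15/2)
obs 6: x=2 → posterior Gamma(23, 17/2)
obs 7: x=6 → posterior Gamma(29, 19/2)
obs 8: x=2 → posterior Gamma(31, 21/2)
obs 9: x=2 → posterior Gamma(33, 23/2)
obs 10: x=3 → posterior Gamma(36, 25/2)

alpha=36, beta=25/2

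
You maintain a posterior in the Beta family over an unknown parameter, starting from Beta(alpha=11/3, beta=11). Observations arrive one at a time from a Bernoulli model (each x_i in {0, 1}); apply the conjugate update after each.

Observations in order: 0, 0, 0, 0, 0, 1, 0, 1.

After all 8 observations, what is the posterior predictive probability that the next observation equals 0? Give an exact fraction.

3/4

obs 1: x=0 → posterior Beta(11/3, 12)
obs 2: x=0 → posterior Beta(11/3, 13)
obs 3: x=0 → posterior Beta(11/3, 14)
obs 4: x=0 → posterior Beta(11/3, 15)
obs 5: x=0 → posterior Beta(11/3, 16)
obs 6: x=1 → posterior Beta(14/3, 16)
obs 7: x=0 → posterior Beta(14/3, 17)
obs 8: x=1 → posterior Beta(17/3, 17)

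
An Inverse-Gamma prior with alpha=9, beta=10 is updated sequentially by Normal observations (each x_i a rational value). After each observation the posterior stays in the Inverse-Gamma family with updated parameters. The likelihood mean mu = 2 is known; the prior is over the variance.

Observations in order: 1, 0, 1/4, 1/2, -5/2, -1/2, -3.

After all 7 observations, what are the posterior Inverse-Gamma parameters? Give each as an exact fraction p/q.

obs 1: x=1 → posterior Inverse-Gamma(19/2, 21/2)
obs 2: x=0 → posterior Inverse-Gamma(10, 25/2)
obs 3: x=1/4 → posterior Inverse-Gamma(21/2, 449/32)
obs 4: x=1/2 → posterior Inverse-Gamma(11, 485/32)
obs 5: x=-5/2 → posterior Inverse-Gamma(23/2, 809/32)
obs 6: x=-1/2 → posterior Inverse-Gamma(12, 909/32)
obs 7: x=-3 → posterior Inverse-Gamma(25/2, 1309/32)

alpha=25/2, beta=1309/32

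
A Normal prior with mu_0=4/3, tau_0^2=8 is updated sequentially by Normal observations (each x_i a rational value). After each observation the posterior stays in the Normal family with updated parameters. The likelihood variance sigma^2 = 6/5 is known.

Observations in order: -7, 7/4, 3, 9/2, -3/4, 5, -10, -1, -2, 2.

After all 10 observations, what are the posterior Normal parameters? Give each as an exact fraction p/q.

obs 1: x=-7 → posterior Normal(-136/23, 24/23)
obs 2: x=7/4 → posterior Normal(-101/43, 24/43)
obs 3: x=3 → posterior Normal(-41/63, 8/21)
obs 4: x=9/2 → posterior Normal(49/83, 24/83)
obs 5: x=-3/4 → posterior Normal(34/103, 24/103)
obs 6: x=5 → posterior Normal(134/123, 8/41)
obs 7: x=-10 → posterior Normal(-6/13, 24/143)
obs 8: x=-1 → posterior Normal(-86/163, 24/163)
obs 9: x=-2 → posterior Normal(-42/61, 8/61)
obs 10: x=2 → posterior Normal(-86/203, 24/203)

mu_0=-86/203, tau_0^2=24/203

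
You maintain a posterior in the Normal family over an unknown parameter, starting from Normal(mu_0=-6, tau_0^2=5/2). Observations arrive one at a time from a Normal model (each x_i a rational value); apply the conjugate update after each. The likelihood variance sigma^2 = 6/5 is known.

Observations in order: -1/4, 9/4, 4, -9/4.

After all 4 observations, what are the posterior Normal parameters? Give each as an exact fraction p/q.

obs 1: x=-1/4 → posterior Normal(-313/148, 30/37)
obs 2: x=9/4 → posterior Normal(-11/31, 15/31)
obs 3: x=4 → posterior Normal(26/29, 10/29)
obs 4: x=-9/4 → posterior Normal(87/448, 15/56)

mu_0=87/448, tau_0^2=15/56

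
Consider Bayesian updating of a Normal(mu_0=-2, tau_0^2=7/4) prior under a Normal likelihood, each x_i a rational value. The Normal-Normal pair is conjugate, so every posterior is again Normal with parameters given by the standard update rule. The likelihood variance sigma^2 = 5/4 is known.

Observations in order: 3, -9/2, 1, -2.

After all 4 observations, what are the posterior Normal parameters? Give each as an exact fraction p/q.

mu_0=-5/6, tau_0^2=35/132

obs 1: x=3 → posterior Normal(11/12, 35/48)
obs 2: x=-9/2 → posterior Normal(-41/38, 35/76)
obs 3: x=1 → posterior Normal(-27/52, 35/104)
obs 4: x=-2 → posterior Normal(-5/6, 35/132)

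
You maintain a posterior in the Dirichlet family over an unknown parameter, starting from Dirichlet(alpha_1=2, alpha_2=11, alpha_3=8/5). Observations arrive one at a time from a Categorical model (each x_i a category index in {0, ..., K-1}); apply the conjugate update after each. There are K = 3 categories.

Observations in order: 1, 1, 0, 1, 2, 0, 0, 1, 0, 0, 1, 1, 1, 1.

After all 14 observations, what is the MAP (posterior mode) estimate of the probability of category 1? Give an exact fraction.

obs 1: x=1 → posterior Dirichlet(2, 12, 8/5)
obs 2: x=1 → posterior Dirichlet(2, 13, 8/5)
obs 3: x=0 → posterior Dirichlet(3, 13, 8/5)
obs 4: x=1 → posterior Dirichlet(3, 14, 8/5)
obs 5: x=2 → posterior Dirichlet(3, 14, 13/5)
obs 6: x=0 → posterior Dirichlet(4, 14, 13/5)
obs 7: x=0 → posterior Dirichlet(5, 14, 13/5)
obs 8: x=1 → posterior Dirichlet(5, 15, 13/5)
obs 9: x=0 → posterior Dirichlet(6, 15, 13/5)
obs 10: x=0 → posterior Dirichlet(7, 15, 13/5)
obs 11: x=1 → posterior Dirichlet(7, 16, 13/5)
obs 12: x=1 → posterior Dirichlet(7, 17, 13/5)
obs 13: x=1 → posterior Dirichlet(7, 18, 13/5)
obs 14: x=1 → posterior Dirichlet(7, 19, 13/5)

45/64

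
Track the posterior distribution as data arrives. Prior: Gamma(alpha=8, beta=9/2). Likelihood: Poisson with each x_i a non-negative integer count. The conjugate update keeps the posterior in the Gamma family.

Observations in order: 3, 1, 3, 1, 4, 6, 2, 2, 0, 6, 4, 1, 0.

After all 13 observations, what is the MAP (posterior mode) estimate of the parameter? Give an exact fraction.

obs 1: x=3 → posterior Gamma(11, 11/2)
obs 2: x=1 → posterior Gamma(12, 13/2)
obs 3: x=3 → posterior Gamma(15, 15/2)
obs 4: x=1 → posterior Gamma(16, 17/2)
obs 5: x=4 → posterior Gamma(20, 19/2)
obs 6: x=6 → posterior Gamma(26, 21/2)
obs 7: x=2 → posterior Gamma(28, 23/2)
obs 8: x=2 → posterior Gamma(30, 25/2)
obs 9: x=0 → posterior Gamma(30, 27/2)
obs 10: x=6 → posterior Gamma(36, 29/2)
obs 11: x=4 → posterior Gamma(40, 31/2)
obs 12: x=1 → posterior Gamma(41, 33/2)
obs 13: x=0 → posterior Gamma(41, 35/2)

16/7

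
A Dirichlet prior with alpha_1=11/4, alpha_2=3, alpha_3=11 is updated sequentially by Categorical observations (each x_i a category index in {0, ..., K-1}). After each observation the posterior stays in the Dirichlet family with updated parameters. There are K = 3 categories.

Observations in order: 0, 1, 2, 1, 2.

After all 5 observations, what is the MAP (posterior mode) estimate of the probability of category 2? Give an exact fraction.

16/25

obs 1: x=0 → posterior Dirichlet(15/4, 3, 11)
obs 2: x=1 → posterior Dirichlet(15/4, 4, 11)
obs 3: x=2 → posterior Dirichlet(15/4, 4, 12)
obs 4: x=1 → posterior Dirichlet(15/4, 5, 12)
obs 5: x=2 → posterior Dirichlet(15/4, 5, 13)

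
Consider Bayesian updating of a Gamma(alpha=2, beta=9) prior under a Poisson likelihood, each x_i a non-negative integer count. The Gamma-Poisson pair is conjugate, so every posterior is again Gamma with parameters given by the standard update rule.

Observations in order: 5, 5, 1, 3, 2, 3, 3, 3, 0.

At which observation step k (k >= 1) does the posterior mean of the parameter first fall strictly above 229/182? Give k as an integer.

obs 1: x=5 → posterior Gamma(7, 10)
obs 2: x=5 → posterior Gamma(12, 11)
obs 3: x=1 → posterior Gamma(13, 12)
obs 4: x=3 → posterior Gamma(16, 13)
obs 5: x=2 → posterior Gamma(18, 14)
obs 6: x=3 → posterior Gamma(21, 15)
obs 7: x=3 → posterior Gamma(24, 16)
obs 8: x=3 → posterior Gamma(27, 17)
obs 9: x=0 → posterior Gamma(27, 18)

k = 5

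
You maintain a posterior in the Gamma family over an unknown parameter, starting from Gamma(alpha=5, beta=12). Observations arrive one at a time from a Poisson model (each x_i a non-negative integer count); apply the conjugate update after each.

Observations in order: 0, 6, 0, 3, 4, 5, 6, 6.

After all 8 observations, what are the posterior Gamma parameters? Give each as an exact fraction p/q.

alpha=35, beta=20

obs 1: x=0 → posterior Gamma(5, 13)
obs 2: x=6 → posterior Gamma(11, 14)
obs 3: x=0 → posterior Gamma(11, 15)
obs 4: x=3 → posterior Gamma(14, 16)
obs 5: x=4 → posterior Gamma(18, 17)
obs 6: x=5 → posterior Gamma(23, 18)
obs 7: x=6 → posterior Gamma(29, 19)
obs 8: x=6 → posterior Gamma(35, 20)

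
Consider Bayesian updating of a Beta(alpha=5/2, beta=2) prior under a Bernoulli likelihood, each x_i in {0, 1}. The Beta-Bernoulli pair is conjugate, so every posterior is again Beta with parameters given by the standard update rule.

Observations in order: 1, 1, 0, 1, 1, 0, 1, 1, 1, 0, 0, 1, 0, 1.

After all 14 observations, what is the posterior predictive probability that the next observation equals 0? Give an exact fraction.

14/37

obs 1: x=1 → posterior Beta(7/2, 2)
obs 2: x=1 → posterior Beta(9/2, 2)
obs 3: x=0 → posterior Beta(9/2, 3)
obs 4: x=1 → posterior Beta(11/2, 3)
obs 5: x=1 → posterior Beta(13/2, 3)
obs 6: x=0 → posterior Beta(13/2, 4)
obs 7: x=1 → posterior Beta(15/2, 4)
obs 8: x=1 → posterior Beta(17/2, 4)
obs 9: x=1 → posterior Beta(19/2, 4)
obs 10: x=0 → posterior Beta(19/2, 5)
obs 11: x=0 → posterior Beta(19/2, 6)
obs 12: x=1 → posterior Beta(21/2, 6)
obs 13: x=0 → posterior Beta(21/2, 7)
obs 14: x=1 → posterior Beta(23/2, 7)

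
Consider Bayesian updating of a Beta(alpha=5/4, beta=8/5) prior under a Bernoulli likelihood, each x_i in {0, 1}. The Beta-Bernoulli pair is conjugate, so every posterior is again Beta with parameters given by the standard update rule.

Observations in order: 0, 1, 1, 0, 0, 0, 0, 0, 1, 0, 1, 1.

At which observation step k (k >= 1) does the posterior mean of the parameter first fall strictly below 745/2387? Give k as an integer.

obs 1: x=0 → posterior Beta(5/4, 13/5)
obs 2: x=1 → posterior Beta(9/4, 13/5)
obs 3: x=1 → posterior Beta(13/4, 13/5)
obs 4: x=0 → posterior Beta(13/4, 18/5)
obs 5: x=0 → posterior Beta(13/4, 23/5)
obs 6: x=0 → posterior Beta(13/4, 28/5)
obs 7: x=0 → posterior Beta(13/4, 33/5)
obs 8: x=0 → posterior Beta(13/4, 38/5)
obs 9: x=1 → posterior Beta(17/4, 38/5)
obs 10: x=0 → posterior Beta(17/4, 43/5)
obs 11: x=1 → posterior Beta(21/4, 43/5)
obs 12: x=1 → posterior Beta(25/4, 43/5)

k = 8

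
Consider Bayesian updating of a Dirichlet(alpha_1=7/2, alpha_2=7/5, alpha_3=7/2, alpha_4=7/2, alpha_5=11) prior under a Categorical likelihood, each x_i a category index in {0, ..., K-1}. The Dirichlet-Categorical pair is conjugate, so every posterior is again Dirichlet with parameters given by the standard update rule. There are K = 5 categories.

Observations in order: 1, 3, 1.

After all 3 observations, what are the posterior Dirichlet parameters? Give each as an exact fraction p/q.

alpha_1=7/2, alpha_2=17/5, alpha_3=7/2, alpha_4=9/2, alpha_5=11

obs 1: x=1 → posterior Dirichlet(7/2, 12/5, 7/2, 7/2, 11)
obs 2: x=3 → posterior Dirichlet(7/2, 12/5, 7/2, 9/2, 11)
obs 3: x=1 → posterior Dirichlet(7/2, 17/5, 7/2, 9/2, 11)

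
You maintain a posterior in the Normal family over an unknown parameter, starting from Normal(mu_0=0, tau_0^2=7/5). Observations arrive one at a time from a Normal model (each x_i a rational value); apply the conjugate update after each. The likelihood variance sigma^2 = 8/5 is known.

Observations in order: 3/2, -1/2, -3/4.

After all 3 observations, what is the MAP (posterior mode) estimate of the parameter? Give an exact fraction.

obs 1: x=3/2 → posterior Normal(7/10, 56/75)
obs 2: x=-1/2 → posterior Normal(7/22, 28/55)
obs 3: x=-3/4 → posterior Normal(7/116, 56/145)

7/116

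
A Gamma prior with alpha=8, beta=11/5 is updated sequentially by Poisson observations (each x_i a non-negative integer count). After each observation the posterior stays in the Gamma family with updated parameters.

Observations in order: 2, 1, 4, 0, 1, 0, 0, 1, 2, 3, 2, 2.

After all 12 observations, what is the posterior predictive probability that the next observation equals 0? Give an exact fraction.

1357428823436012493912764295324964521327058894321/7964406154673052346817325665203701142942778392576

obs 1: x=2 → posterior Gamma(10, 16/5)
obs 2: x=1 → posterior Gamma(11, 21/5)
obs 3: x=4 → posterior Gamma(15, 26/5)
obs 4: x=0 → posterior Gamma(15, 31/5)
obs 5: x=1 → posterior Gamma(16, 36/5)
obs 6: x=0 → posterior Gamma(16, 41/5)
obs 7: x=0 → posterior Gamma(16, 46/5)
obs 8: x=1 → posterior Gamma(17, 51/5)
obs 9: x=2 → posterior Gamma(19, 56/5)
obs 10: x=3 → posterior Gamma(22, 61/5)
obs 11: x=2 → posterior Gamma(24, 66/5)
obs 12: x=2 → posterior Gamma(26, 71/5)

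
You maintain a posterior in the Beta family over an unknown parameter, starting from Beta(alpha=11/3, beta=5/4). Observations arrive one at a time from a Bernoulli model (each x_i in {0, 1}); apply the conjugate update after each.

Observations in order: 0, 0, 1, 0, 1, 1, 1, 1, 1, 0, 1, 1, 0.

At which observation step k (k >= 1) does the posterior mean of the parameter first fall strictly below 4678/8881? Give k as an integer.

k = 4

obs 1: x=0 → posterior Beta(11/3, 9/4)
obs 2: x=0 → posterior Beta(11/3, 13/4)
obs 3: x=1 → posterior Beta(14/3, 13/4)
obs 4: x=0 → posterior Beta(14/3, 17/4)
obs 5: x=1 → posterior Beta(17/3, 17/4)
obs 6: x=1 → posterior Beta(20/3, 17/4)
obs 7: x=1 → posterior Beta(23/3, 17/4)
obs 8: x=1 → posterior Beta(26/3, 17/4)
obs 9: x=1 → posterior Beta(29/3, 17/4)
obs 10: x=0 → posterior Beta(29/3, 21/4)
obs 11: x=1 → posterior Beta(32/3, 21/4)
obs 12: x=1 → posterior Beta(35/3, 21/4)
obs 13: x=0 → posterior Beta(35/3, 25/4)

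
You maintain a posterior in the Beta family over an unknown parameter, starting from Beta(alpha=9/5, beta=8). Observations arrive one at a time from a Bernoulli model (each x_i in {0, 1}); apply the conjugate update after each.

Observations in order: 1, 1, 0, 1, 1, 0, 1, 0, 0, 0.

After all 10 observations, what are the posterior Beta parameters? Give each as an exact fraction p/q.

obs 1: x=1 → posterior Beta(14/5, 8)
obs 2: x=1 → posterior Beta(19/5, 8)
obs 3: x=0 → posterior Beta(19/5, 9)
obs 4: x=1 → posterior Beta(24/5, 9)
obs 5: x=1 → posterior Beta(29/5, 9)
obs 6: x=0 → posterior Beta(29/5, 10)
obs 7: x=1 → posterior Beta(34/5, 10)
obs 8: x=0 → posterior Beta(34/5, 11)
obs 9: x=0 → posterior Beta(34/5, 12)
obs 10: x=0 → posterior Beta(34/5, 13)

alpha=34/5, beta=13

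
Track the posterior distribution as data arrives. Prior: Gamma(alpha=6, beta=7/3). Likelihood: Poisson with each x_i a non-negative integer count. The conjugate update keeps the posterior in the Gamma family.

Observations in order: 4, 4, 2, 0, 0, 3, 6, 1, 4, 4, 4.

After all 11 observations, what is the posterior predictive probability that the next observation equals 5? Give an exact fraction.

obs 1: x=4 → posterior Gamma(10, 10/3)
obs 2: x=4 → posterior Gamma(14, 13/3)
obs 3: x=2 → posterior Gamma(16, 16/3)
obs 4: x=0 → posterior Gamma(16, 19/3)
obs 5: x=0 → posterior Gamma(16, 22/3)
obs 6: x=3 → posterior Gamma(19, 25/3)
obs 7: x=6 → posterior Gamma(25, 28/3)
obs 8: x=1 → posterior Gamma(26, 31/3)
obs 9: x=4 → posterior Gamma(30, 34/3)
obs 10: x=4 → posterior Gamma(34, 37/3)
obs 11: x=4 → posterior Gamma(38, 40/3)

1561874160725904881885722863206400000000000000000000000000000000000000/17343773367030267519903781288812032158308062539012091953077767198995507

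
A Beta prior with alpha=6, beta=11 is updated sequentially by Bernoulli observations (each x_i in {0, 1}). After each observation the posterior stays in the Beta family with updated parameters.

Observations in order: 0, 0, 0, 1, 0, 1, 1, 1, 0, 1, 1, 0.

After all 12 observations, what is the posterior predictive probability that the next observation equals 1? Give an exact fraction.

12/29

obs 1: x=0 → posterior Beta(6, 12)
obs 2: x=0 → posterior Beta(6, 13)
obs 3: x=0 → posterior Beta(6, 14)
obs 4: x=1 → posterior Beta(7, 14)
obs 5: x=0 → posterior Beta(7, 15)
obs 6: x=1 → posterior Beta(8, 15)
obs 7: x=1 → posterior Beta(9, 15)
obs 8: x=1 → posterior Beta(10, 15)
obs 9: x=0 → posterior Beta(10, 16)
obs 10: x=1 → posterior Beta(11, 16)
obs 11: x=1 → posterior Beta(12, 16)
obs 12: x=0 → posterior Beta(12, 17)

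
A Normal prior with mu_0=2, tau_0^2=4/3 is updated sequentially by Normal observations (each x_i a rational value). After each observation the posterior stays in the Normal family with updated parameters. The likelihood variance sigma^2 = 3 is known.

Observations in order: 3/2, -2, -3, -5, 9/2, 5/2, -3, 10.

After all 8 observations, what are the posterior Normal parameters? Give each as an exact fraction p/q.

mu_0=40/41, tau_0^2=12/41

obs 1: x=3/2 → posterior Normal(24/13, 12/13)
obs 2: x=-2 → posterior Normal(16/17, 12/17)
obs 3: x=-3 → posterior Normal(4/21, 4/7)
obs 4: x=-5 → posterior Normal(-16/25, 12/25)
obs 5: x=9/2 → posterior Normal(2/29, 12/29)
obs 6: x=5/2 → posterior Normal(4/11, 4/11)
obs 7: x=-3 → posterior Normal(0, 12/37)
obs 8: x=10 → posterior Normal(40/41, 12/41)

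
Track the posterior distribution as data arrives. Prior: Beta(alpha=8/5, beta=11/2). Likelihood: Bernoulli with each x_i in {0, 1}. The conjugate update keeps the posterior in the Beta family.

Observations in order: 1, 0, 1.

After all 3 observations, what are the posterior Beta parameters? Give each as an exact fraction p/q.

alpha=18/5, beta=13/2

obs 1: x=1 → posterior Beta(13/5, 11/2)
obs 2: x=0 → posterior Beta(13/5, 13/2)
obs 3: x=1 → posterior Beta(18/5, 13/2)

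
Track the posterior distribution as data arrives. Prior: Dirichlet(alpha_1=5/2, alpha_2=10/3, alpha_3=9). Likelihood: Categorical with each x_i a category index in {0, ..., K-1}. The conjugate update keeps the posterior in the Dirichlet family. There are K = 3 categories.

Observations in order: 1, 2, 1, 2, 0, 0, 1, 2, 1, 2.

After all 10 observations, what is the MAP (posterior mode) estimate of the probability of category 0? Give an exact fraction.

obs 1: x=1 → posterior Dirichlet(5/2, 13/3, 9)
obs 2: x=2 → posterior Dirichlet(5/2, 13/3, 10)
obs 3: x=1 → posterior Dirichlet(5/2, 16/3, 10)
obs 4: x=2 → posterior Dirichlet(5/2, 16/3, 11)
obs 5: x=0 → posterior Dirichlet(7/2, 16/3, 11)
obs 6: x=0 → posterior Dirichlet(9/2, 16/3, 11)
obs 7: x=1 → posterior Dirichlet(9/2, 19/3, 11)
obs 8: x=2 → posterior Dirichlet(9/2, 19/3, 12)
obs 9: x=1 → posterior Dirichlet(9/2, 22/3, 12)
obs 10: x=2 → posterior Dirichlet(9/2, 22/3, 13)

21/131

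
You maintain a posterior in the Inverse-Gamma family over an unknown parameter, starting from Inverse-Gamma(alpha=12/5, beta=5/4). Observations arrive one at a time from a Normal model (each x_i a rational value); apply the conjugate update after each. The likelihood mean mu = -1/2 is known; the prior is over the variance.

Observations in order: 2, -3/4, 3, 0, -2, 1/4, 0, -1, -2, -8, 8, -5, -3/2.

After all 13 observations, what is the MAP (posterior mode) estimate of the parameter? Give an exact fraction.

obs 1: x=2 → posterior Inverse-Gamma(29/10, 35/8)
obs 2: x=-3/4 → posterior Inverse-Gamma(17/5, 141/32)
obs 3: x=3 → posterior Inverse-Gamma(39/10, 337/32)
obs 4: x=0 → posterior Inverse-Gamma(22/5, 341/32)
obs 5: x=-2 → posterior Inverse-Gamma(49/10, 377/32)
obs 6: x=1/4 → posterior Inverse-Gamma(27/5, 193/16)
obs 7: x=0 → posterior Inverse-Gamma(59/10, 195/16)
obs 8: x=-1 → posterior Inverse-Gamma(32/5, 197/16)
obs 9: x=-2 → posterior Inverse-Gamma(69/10, 215/16)
obs 10: x=-8 → posterior Inverse-Gamma(37/5, 665/16)
obs 11: x=8 → posterior Inverse-Gamma(79/10, 1243/16)
obs 12: x=-5 → posterior Inverse-Gamma(42/5, 1405/16)
obs 13: x=-3/2 → posterior Inverse-Gamma(89/10, 1413/16)

785/88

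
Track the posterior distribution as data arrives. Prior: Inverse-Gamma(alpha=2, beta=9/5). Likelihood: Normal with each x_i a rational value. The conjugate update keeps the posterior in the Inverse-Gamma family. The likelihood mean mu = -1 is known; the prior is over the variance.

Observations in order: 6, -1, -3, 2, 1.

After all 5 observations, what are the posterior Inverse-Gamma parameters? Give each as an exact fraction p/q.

obs 1: x=6 → posterior Inverse-Gamma(5/2, 263/10)
obs 2: x=-1 → posterior Inverse-Gamma(3, 263/10)
obs 3: x=-3 → posterior Inverse-Gamma(7/2, 283/10)
obs 4: x=2 → posterior Inverse-Gamma(4, 164/5)
obs 5: x=1 → posterior Inverse-Gamma(9/2, 174/5)

alpha=9/2, beta=174/5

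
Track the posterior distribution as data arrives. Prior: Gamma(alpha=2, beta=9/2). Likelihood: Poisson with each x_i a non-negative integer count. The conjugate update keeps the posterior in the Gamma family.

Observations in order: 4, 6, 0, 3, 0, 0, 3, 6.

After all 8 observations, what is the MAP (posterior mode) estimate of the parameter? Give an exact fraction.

46/25

obs 1: x=4 → posterior Gamma(6, 11/2)
obs 2: x=6 → posterior Gamma(12, 13/2)
obs 3: x=0 → posterior Gamma(12, 15/2)
obs 4: x=3 → posterior Gamma(15, 17/2)
obs 5: x=0 → posterior Gamma(15, 19/2)
obs 6: x=0 → posterior Gamma(15, 21/2)
obs 7: x=3 → posterior Gamma(18, 23/2)
obs 8: x=6 → posterior Gamma(24, 25/2)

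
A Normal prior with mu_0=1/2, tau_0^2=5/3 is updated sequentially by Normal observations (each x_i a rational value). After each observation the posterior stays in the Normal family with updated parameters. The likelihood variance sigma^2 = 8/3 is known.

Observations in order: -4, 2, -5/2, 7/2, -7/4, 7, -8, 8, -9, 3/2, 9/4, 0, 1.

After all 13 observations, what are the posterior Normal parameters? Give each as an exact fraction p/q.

obs 1: x=-4 → posterior Normal(-16/13, 40/39)
obs 2: x=2 → posterior Normal(-1/3, 20/27)
obs 3: x=-5/2 → posterior Normal(-37/46, 40/69)
obs 4: x=7/2 → posterior Normal(-1/28, 10/21)
obs 5: x=-7/4 → posterior Normal(-13/44, 40/99)
obs 6: x=7 → posterior Normal(101/152, 20/57)
obs 7: x=-8 → posterior Normal(-59/172, 40/129)
obs 8: x=8 → posterior Normal(101/192, 5/18)
obs 9: x=-9 → posterior Normal(-79/212, 40/159)
obs 10: x=3/2 → posterior Normal(-49/232, 20/87)
obs 11: x=9/4 → posterior Normal(-1/63, 40/189)
obs 12: x=0 → posterior Normal(-1/68, 10/51)
obs 13: x=1 → posterior Normal(4/73, 40/219)

mu_0=4/73, tau_0^2=40/219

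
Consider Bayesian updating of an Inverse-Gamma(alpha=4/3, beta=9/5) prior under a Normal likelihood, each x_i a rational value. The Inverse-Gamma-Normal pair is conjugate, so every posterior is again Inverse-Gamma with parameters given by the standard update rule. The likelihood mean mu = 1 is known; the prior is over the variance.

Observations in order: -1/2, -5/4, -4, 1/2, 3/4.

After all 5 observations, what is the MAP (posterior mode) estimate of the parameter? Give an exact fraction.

4347/1160

obs 1: x=-1/2 → posterior Inverse-Gamma(11/6, 117/40)
obs 2: x=-5/4 → posterior Inverse-Gamma(7/3, 873/160)
obs 3: x=-4 → posterior Inverse-Gamma(17/6, 2873/160)
obs 4: x=1/2 → posterior Inverse-Gamma(10/3, 2893/160)
obs 5: x=3/4 → posterior Inverse-Gamma(23/6, 1449/80)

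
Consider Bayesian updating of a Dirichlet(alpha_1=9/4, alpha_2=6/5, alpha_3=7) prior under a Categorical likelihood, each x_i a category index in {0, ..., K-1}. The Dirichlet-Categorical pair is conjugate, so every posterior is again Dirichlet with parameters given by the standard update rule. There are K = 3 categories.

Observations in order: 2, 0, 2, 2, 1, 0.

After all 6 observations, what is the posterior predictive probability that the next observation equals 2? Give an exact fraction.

200/329

obs 1: x=2 → posterior Dirichlet(9/4, 6/5, 8)
obs 2: x=0 → posterior Dirichlet(13/4, 6/5, 8)
obs 3: x=2 → posterior Dirichlet(13/4, 6/5, 9)
obs 4: x=2 → posterior Dirichlet(13/4, 6/5, 10)
obs 5: x=1 → posterior Dirichlet(13/4, 11/5, 10)
obs 6: x=0 → posterior Dirichlet(17/4, 11/5, 10)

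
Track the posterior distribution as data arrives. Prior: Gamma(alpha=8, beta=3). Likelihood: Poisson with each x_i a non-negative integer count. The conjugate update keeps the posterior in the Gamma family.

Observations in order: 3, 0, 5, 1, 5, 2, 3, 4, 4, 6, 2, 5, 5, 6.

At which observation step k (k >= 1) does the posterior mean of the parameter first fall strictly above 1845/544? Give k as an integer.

k = 14

obs 1: x=3 → posterior Gamma(11, 4)
obs 2: x=0 → posterior Gamma(11, 5)
obs 3: x=5 → posterior Gamma(16, 6)
obs 4: x=1 → posterior Gamma(17, 7)
obs 5: x=5 → posterior Gamma(22, 8)
obs 6: x=2 → posterior Gamma(24, 9)
obs 7: x=3 → posterior Gamma(27, 10)
obs 8: x=4 → posterior Gamma(31, 11)
obs 9: x=4 → posterior Gamma(35, 12)
obs 10: x=6 → posterior Gamma(41, 13)
obs 11: x=2 → posterior Gamma(43, 14)
obs 12: x=5 → posterior Gamma(48, 15)
obs 13: x=5 → posterior Gamma(53, 16)
obs 14: x=6 → posterior Gamma(59, 17)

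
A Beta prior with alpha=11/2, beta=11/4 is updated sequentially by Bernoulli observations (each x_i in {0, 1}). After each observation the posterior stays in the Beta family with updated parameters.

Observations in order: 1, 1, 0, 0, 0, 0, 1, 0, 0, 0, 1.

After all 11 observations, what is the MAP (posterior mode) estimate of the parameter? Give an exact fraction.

obs 1: x=1 → posterior Beta(13/2, 11/4)
obs 2: x=1 → posterior Beta(15/2, 11/4)
obs 3: x=0 → posterior Beta(15/2, 15/4)
obs 4: x=0 → posterior Beta(15/2, 19/4)
obs 5: x=0 → posterior Beta(15/2, 23/4)
obs 6: x=0 → posterior Beta(15/2, 27/4)
obs 7: x=1 → posterior Beta(17/2, 27/4)
obs 8: x=0 → posterior Beta(17/2, 31/4)
obs 9: x=0 → posterior Beta(17/2, 35/4)
obs 10: x=0 → posterior Beta(17/2, 39/4)
obs 11: x=1 → posterior Beta(19/2, 39/4)

34/69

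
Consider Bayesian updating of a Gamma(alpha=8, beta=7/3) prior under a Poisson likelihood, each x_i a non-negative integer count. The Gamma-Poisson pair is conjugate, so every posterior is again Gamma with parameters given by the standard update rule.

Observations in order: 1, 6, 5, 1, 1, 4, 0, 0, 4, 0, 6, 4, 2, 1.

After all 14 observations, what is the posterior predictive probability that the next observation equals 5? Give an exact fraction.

obs 1: x=1 → posterior Gamma(9, 10/3)
obs 2: x=6 → posterior Gamma(15, 13/3)
obs 3: x=5 → posterior Gamma(20, 16/3)
obs 4: x=1 → posterior Gamma(21, 19/3)
obs 5: x=1 → posterior Gamma(22, 22/3)
obs 6: x=4 → posterior Gamma(26, 25/3)
obs 7: x=0 → posterior Gamma(26, 28/3)
obs 8: x=0 → posterior Gamma(26, 31/3)
obs 9: x=4 → posterior Gamma(30, 34/3)
obs 10: x=0 → posterior Gamma(30, 37/3)
obs 11: x=6 → posterior Gamma(36, 40/3)
obs 12: x=4 → posterior Gamma(40, 43/3)
obs 13: x=2 → posterior Gamma(42, 46/3)
obs 14: x=1 → posterior Gamma(43, 49/3)

1777648146016210127711705878923882075083092367523473442692279415029967086513730873/23343205561415174425773716055589020918406869602557897279391183253871653250825977856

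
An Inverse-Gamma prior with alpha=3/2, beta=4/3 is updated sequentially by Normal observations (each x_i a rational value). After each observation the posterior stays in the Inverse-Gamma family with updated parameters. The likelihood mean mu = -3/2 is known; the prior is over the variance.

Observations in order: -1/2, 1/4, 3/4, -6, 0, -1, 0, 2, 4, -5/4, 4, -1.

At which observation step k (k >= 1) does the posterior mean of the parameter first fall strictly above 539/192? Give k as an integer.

obs 1: x=-1/2 → posterior Inverse-Gamma(2, 11/6)
obs 2: x=1/4 → posterior Inverse-Gamma(5/2, 323/96)
obs 3: x=3/4 → posterior Inverse-Gamma(3, 283/48)
obs 4: x=-6 → posterior Inverse-Gamma(7/2, 769/48)
obs 5: x=0 → posterior Inverse-Gamma(4, 823/48)
obs 6: x=-1 → posterior Inverse-Gamma(9/2, 829/48)
obs 7: x=0 → posterior Inverse-Gamma(5, 883/48)
obs 8: x=2 → posterior Inverse-Gamma(11/2, 1177/48)
obs 9: x=4 → posterior Inverse-Gamma(6, 1903/48)
obs 10: x=-5/4 → posterior Inverse-Gamma(13/2, 3809/96)
obs 11: x=4 → posterior Inverse-Gamma(7, 5261/96)
obs 12: x=-1 → posterior Inverse-Gamma(15/2, 5273/96)

k = 3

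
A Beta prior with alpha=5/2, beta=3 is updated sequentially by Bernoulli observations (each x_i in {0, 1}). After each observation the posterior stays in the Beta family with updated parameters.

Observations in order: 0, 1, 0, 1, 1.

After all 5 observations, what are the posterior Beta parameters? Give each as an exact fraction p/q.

obs 1: x=0 → posterior Beta(5/2, 4)
obs 2: x=1 → posterior Beta(7/2, 4)
obs 3: x=0 → posterior Beta(7/2, 5)
obs 4: x=1 → posterior Beta(9/2, 5)
obs 5: x=1 → posterior Beta(11/2, 5)

alpha=11/2, beta=5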